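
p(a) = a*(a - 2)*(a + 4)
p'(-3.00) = 7.00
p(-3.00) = 15.00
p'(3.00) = 31.00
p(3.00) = 21.00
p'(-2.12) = -3.00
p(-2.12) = 16.42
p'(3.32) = 38.35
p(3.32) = 32.08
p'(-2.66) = 2.59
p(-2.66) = 16.61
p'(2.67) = 24.07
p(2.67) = 11.93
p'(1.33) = 2.63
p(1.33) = -4.75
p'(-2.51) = 0.86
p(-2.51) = 16.87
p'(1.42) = 3.73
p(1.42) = -4.46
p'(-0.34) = -9.01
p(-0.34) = 2.91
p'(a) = a*(a - 2) + a*(a + 4) + (a - 2)*(a + 4)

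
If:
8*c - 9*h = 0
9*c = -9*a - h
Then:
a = -89*h/72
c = 9*h/8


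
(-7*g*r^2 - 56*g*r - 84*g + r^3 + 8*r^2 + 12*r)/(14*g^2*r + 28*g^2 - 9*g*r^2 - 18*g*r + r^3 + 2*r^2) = (r + 6)/(-2*g + r)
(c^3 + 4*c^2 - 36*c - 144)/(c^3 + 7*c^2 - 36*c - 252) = (c + 4)/(c + 7)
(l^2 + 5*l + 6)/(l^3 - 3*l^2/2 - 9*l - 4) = 2*(l + 3)/(2*l^2 - 7*l - 4)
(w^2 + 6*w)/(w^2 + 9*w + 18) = w/(w + 3)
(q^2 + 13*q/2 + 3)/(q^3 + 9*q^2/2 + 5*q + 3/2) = (q + 6)/(q^2 + 4*q + 3)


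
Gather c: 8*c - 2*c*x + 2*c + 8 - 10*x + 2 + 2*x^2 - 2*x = c*(10 - 2*x) + 2*x^2 - 12*x + 10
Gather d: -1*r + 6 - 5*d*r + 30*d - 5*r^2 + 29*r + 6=d*(30 - 5*r) - 5*r^2 + 28*r + 12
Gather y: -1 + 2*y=2*y - 1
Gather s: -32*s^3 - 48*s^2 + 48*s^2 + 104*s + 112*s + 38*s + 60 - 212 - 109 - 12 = -32*s^3 + 254*s - 273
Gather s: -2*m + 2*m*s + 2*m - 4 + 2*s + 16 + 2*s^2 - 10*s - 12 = 2*s^2 + s*(2*m - 8)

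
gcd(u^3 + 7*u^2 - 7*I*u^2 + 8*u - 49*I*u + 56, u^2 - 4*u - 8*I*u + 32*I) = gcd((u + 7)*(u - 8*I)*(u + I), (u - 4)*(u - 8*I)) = u - 8*I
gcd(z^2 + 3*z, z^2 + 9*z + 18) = z + 3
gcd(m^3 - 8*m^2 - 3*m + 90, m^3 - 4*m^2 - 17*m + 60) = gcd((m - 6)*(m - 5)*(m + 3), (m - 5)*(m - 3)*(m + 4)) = m - 5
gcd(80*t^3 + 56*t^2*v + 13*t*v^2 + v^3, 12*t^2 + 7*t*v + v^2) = 4*t + v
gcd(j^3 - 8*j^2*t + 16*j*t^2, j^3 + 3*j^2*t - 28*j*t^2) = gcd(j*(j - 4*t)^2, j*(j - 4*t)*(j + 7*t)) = -j^2 + 4*j*t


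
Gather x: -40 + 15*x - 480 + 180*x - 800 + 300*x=495*x - 1320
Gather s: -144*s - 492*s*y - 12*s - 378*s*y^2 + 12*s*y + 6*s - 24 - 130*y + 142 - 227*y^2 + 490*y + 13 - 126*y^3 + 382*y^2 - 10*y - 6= s*(-378*y^2 - 480*y - 150) - 126*y^3 + 155*y^2 + 350*y + 125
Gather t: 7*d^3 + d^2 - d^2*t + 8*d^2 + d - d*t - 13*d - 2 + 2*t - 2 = 7*d^3 + 9*d^2 - 12*d + t*(-d^2 - d + 2) - 4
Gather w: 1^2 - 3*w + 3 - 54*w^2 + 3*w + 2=6 - 54*w^2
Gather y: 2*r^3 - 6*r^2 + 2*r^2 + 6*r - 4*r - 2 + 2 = 2*r^3 - 4*r^2 + 2*r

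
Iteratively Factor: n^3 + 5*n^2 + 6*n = (n + 2)*(n^2 + 3*n) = n*(n + 2)*(n + 3)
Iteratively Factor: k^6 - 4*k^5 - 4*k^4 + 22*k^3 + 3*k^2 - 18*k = (k - 1)*(k^5 - 3*k^4 - 7*k^3 + 15*k^2 + 18*k) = (k - 3)*(k - 1)*(k^4 - 7*k^2 - 6*k) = k*(k - 3)*(k - 1)*(k^3 - 7*k - 6) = k*(k - 3)*(k - 1)*(k + 1)*(k^2 - k - 6) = k*(k - 3)*(k - 1)*(k + 1)*(k + 2)*(k - 3)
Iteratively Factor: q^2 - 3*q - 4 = (q + 1)*(q - 4)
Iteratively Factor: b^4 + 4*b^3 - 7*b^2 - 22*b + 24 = (b - 1)*(b^3 + 5*b^2 - 2*b - 24) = (b - 2)*(b - 1)*(b^2 + 7*b + 12) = (b - 2)*(b - 1)*(b + 3)*(b + 4)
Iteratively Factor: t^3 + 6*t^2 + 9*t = (t + 3)*(t^2 + 3*t) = t*(t + 3)*(t + 3)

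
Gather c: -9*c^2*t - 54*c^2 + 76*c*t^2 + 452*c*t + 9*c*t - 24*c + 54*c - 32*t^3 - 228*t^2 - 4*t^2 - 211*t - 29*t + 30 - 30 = c^2*(-9*t - 54) + c*(76*t^2 + 461*t + 30) - 32*t^3 - 232*t^2 - 240*t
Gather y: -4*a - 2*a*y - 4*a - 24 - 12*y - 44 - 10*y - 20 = -8*a + y*(-2*a - 22) - 88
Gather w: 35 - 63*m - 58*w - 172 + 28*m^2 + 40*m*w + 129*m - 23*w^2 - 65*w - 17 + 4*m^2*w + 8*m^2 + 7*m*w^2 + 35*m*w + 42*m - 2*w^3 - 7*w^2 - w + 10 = 36*m^2 + 108*m - 2*w^3 + w^2*(7*m - 30) + w*(4*m^2 + 75*m - 124) - 144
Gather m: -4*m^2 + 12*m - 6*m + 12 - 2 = -4*m^2 + 6*m + 10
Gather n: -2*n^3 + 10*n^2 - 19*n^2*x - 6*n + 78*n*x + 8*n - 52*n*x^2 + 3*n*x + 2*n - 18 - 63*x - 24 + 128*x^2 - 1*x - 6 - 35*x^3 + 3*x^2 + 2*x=-2*n^3 + n^2*(10 - 19*x) + n*(-52*x^2 + 81*x + 4) - 35*x^3 + 131*x^2 - 62*x - 48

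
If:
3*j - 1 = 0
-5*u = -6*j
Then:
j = 1/3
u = 2/5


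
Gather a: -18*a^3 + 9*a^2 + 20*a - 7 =-18*a^3 + 9*a^2 + 20*a - 7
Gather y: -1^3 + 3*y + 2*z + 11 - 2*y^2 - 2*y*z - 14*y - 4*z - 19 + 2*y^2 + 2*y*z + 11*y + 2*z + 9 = 0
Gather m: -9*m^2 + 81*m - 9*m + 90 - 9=-9*m^2 + 72*m + 81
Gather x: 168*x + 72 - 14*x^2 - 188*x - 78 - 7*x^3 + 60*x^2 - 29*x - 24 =-7*x^3 + 46*x^2 - 49*x - 30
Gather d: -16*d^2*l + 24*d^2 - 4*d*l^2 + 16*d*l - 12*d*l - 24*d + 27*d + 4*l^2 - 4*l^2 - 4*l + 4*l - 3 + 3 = d^2*(24 - 16*l) + d*(-4*l^2 + 4*l + 3)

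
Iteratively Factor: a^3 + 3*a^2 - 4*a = (a)*(a^2 + 3*a - 4) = a*(a + 4)*(a - 1)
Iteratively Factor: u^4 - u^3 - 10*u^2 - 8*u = (u + 1)*(u^3 - 2*u^2 - 8*u) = (u - 4)*(u + 1)*(u^2 + 2*u) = u*(u - 4)*(u + 1)*(u + 2)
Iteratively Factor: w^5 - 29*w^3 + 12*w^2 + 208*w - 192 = (w - 1)*(w^4 + w^3 - 28*w^2 - 16*w + 192) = (w - 1)*(w + 4)*(w^3 - 3*w^2 - 16*w + 48) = (w - 4)*(w - 1)*(w + 4)*(w^2 + w - 12) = (w - 4)*(w - 3)*(w - 1)*(w + 4)*(w + 4)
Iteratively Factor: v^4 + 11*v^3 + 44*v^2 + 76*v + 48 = (v + 2)*(v^3 + 9*v^2 + 26*v + 24) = (v + 2)*(v + 4)*(v^2 + 5*v + 6) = (v + 2)*(v + 3)*(v + 4)*(v + 2)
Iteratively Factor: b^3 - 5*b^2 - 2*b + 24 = (b + 2)*(b^2 - 7*b + 12) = (b - 4)*(b + 2)*(b - 3)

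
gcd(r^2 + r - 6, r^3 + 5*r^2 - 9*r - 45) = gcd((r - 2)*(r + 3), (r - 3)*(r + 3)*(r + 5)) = r + 3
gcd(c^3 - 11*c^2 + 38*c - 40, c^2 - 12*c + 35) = c - 5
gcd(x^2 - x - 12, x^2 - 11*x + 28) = x - 4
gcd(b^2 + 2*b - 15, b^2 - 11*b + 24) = b - 3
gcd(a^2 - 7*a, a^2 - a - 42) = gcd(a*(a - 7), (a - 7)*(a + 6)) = a - 7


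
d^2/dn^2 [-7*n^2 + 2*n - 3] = -14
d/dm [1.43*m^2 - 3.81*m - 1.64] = 2.86*m - 3.81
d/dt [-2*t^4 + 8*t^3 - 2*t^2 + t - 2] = -8*t^3 + 24*t^2 - 4*t + 1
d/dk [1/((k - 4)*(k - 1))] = (5 - 2*k)/(k^4 - 10*k^3 + 33*k^2 - 40*k + 16)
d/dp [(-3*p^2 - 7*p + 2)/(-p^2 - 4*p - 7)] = (5*p^2 + 46*p + 57)/(p^4 + 8*p^3 + 30*p^2 + 56*p + 49)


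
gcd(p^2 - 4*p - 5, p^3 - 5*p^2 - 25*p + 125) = p - 5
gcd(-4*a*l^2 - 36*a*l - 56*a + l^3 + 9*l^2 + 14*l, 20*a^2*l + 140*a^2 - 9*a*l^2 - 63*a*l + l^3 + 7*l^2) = 4*a*l + 28*a - l^2 - 7*l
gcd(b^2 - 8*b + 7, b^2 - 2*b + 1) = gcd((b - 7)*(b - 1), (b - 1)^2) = b - 1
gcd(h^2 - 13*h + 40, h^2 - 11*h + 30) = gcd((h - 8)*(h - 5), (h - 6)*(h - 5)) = h - 5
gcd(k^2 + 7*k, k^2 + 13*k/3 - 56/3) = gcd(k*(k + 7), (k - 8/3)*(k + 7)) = k + 7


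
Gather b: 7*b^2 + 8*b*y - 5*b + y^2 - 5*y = 7*b^2 + b*(8*y - 5) + y^2 - 5*y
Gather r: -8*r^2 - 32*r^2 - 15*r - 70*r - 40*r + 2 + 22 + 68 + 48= -40*r^2 - 125*r + 140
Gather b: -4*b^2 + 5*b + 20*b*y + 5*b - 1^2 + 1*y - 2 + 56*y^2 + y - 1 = -4*b^2 + b*(20*y + 10) + 56*y^2 + 2*y - 4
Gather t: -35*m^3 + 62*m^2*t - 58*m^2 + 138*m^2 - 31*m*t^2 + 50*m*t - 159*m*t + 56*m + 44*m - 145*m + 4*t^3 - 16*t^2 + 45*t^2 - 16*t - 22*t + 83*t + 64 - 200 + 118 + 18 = -35*m^3 + 80*m^2 - 45*m + 4*t^3 + t^2*(29 - 31*m) + t*(62*m^2 - 109*m + 45)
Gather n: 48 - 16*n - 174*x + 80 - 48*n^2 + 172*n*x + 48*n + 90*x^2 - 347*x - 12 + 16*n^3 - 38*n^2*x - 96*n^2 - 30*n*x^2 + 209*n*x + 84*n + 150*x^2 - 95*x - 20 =16*n^3 + n^2*(-38*x - 144) + n*(-30*x^2 + 381*x + 116) + 240*x^2 - 616*x + 96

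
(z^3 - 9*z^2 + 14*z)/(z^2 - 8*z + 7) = z*(z - 2)/(z - 1)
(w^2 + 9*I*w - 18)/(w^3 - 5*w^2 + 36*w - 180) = (w + 3*I)/(w^2 - w*(5 + 6*I) + 30*I)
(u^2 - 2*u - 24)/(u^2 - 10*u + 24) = (u + 4)/(u - 4)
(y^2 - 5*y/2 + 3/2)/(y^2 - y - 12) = (-y^2 + 5*y/2 - 3/2)/(-y^2 + y + 12)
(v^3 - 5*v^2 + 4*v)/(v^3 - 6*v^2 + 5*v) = (v - 4)/(v - 5)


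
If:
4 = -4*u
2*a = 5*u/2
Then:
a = -5/4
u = -1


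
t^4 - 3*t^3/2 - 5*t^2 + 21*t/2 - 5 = (t - 2)*(t - 1)^2*(t + 5/2)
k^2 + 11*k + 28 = (k + 4)*(k + 7)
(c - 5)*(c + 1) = c^2 - 4*c - 5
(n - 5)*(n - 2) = n^2 - 7*n + 10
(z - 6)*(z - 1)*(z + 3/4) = z^3 - 25*z^2/4 + 3*z/4 + 9/2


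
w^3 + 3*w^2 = w^2*(w + 3)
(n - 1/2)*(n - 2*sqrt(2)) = n^2 - 2*sqrt(2)*n - n/2 + sqrt(2)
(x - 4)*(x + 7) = x^2 + 3*x - 28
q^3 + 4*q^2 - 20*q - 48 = (q - 4)*(q + 2)*(q + 6)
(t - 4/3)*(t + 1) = t^2 - t/3 - 4/3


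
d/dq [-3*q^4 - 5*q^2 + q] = -12*q^3 - 10*q + 1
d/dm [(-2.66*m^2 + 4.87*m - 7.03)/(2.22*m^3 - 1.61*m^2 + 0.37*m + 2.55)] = (5.9052*m^4 - 21.6228*m^3 + 53.6763*m^2 - 36.2026*m + 15.0196)/(4.9284*m^6 - 7.1484*m^5 + 4.2349*m^4 + 10.1306*m^3 - 8.0741*m^2 + 1.887*m + 6.5025)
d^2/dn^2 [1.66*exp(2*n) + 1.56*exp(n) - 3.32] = (6.64*exp(n) + 1.56)*exp(n)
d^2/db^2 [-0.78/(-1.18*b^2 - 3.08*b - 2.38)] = (-2.172144*b^2 - 5.669664*b + 0.78*(2.36*b + 3.08)*(4.72*b + 6.16) - 4.381104)/(1.18*b^2 + 3.08*b + 2.38)^3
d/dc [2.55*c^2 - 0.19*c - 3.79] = 5.1*c - 0.19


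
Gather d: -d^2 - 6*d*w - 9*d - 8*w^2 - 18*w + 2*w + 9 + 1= -d^2 + d*(-6*w - 9) - 8*w^2 - 16*w + 10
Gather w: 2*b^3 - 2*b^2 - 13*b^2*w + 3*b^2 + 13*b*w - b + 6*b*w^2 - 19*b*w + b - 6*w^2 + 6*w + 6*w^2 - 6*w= 2*b^3 + b^2 + 6*b*w^2 + w*(-13*b^2 - 6*b)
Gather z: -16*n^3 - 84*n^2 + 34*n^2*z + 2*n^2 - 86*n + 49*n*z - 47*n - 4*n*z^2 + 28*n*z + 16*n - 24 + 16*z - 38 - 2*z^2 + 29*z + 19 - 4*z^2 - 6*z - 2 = -16*n^3 - 82*n^2 - 117*n + z^2*(-4*n - 6) + z*(34*n^2 + 77*n + 39) - 45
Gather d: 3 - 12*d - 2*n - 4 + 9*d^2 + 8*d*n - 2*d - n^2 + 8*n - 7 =9*d^2 + d*(8*n - 14) - n^2 + 6*n - 8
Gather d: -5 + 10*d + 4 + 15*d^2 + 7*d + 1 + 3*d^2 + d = 18*d^2 + 18*d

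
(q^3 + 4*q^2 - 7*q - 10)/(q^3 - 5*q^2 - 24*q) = (-q^3 - 4*q^2 + 7*q + 10)/(q*(-q^2 + 5*q + 24))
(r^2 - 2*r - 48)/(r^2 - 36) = (r - 8)/(r - 6)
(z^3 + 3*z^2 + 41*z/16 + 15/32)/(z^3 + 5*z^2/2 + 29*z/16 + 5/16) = (z + 3/2)/(z + 1)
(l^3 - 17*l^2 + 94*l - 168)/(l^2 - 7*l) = l - 10 + 24/l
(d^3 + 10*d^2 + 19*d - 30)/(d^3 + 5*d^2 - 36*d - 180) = (d - 1)/(d - 6)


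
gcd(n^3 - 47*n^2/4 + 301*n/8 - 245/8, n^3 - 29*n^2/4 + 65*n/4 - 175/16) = n^2 - 19*n/4 + 35/8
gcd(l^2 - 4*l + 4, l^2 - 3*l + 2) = l - 2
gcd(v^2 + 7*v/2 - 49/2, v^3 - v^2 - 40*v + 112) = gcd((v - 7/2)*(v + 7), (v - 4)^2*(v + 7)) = v + 7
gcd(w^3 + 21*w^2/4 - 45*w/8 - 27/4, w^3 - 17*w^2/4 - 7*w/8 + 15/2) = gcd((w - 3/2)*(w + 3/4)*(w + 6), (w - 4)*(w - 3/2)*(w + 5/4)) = w - 3/2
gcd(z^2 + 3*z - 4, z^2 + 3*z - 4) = z^2 + 3*z - 4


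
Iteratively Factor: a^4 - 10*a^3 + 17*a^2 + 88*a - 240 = (a - 4)*(a^3 - 6*a^2 - 7*a + 60) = (a - 5)*(a - 4)*(a^2 - a - 12) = (a - 5)*(a - 4)*(a + 3)*(a - 4)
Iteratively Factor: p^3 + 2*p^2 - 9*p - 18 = (p - 3)*(p^2 + 5*p + 6) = (p - 3)*(p + 2)*(p + 3)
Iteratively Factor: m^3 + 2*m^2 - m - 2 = (m - 1)*(m^2 + 3*m + 2) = (m - 1)*(m + 1)*(m + 2)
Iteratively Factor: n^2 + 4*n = (n + 4)*(n)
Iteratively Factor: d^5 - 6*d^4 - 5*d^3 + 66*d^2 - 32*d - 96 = (d - 4)*(d^4 - 2*d^3 - 13*d^2 + 14*d + 24) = (d - 4)*(d - 2)*(d^3 - 13*d - 12) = (d - 4)*(d - 2)*(d + 3)*(d^2 - 3*d - 4) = (d - 4)*(d - 2)*(d + 1)*(d + 3)*(d - 4)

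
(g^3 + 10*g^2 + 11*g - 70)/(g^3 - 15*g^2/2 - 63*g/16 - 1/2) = 16*(-g^3 - 10*g^2 - 11*g + 70)/(-16*g^3 + 120*g^2 + 63*g + 8)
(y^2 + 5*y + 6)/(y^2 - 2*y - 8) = (y + 3)/(y - 4)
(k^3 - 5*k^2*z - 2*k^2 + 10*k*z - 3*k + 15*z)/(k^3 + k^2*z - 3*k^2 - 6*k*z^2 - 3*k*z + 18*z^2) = (-k^2 + 5*k*z - k + 5*z)/(-k^2 - k*z + 6*z^2)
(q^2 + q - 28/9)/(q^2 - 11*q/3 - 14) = (q - 4/3)/(q - 6)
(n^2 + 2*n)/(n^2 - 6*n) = (n + 2)/(n - 6)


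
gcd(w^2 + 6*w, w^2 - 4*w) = w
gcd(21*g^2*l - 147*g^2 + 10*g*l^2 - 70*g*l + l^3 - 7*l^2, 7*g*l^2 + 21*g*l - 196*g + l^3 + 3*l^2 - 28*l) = 7*g + l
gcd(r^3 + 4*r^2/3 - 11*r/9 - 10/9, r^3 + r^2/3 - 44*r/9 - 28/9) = r + 2/3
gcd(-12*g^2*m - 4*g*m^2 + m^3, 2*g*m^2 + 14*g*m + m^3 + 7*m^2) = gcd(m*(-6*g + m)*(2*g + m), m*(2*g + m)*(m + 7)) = 2*g*m + m^2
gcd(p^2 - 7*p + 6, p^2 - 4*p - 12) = p - 6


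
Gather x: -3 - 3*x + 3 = -3*x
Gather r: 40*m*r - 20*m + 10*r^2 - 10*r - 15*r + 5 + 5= -20*m + 10*r^2 + r*(40*m - 25) + 10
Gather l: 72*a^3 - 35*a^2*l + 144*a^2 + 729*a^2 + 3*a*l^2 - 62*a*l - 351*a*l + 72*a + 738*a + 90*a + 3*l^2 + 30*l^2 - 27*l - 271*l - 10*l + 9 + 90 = 72*a^3 + 873*a^2 + 900*a + l^2*(3*a + 33) + l*(-35*a^2 - 413*a - 308) + 99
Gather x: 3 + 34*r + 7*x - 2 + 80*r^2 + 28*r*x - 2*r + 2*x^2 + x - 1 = 80*r^2 + 32*r + 2*x^2 + x*(28*r + 8)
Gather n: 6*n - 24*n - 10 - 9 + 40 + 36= 57 - 18*n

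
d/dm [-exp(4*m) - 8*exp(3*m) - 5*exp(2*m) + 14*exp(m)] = (-4*exp(3*m) - 24*exp(2*m) - 10*exp(m) + 14)*exp(m)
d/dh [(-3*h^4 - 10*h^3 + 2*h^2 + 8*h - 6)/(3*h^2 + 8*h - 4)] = 2*(-9*h^5 - 51*h^4 - 56*h^3 + 56*h^2 + 10*h + 8)/(9*h^4 + 48*h^3 + 40*h^2 - 64*h + 16)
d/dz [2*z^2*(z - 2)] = 2*z*(3*z - 4)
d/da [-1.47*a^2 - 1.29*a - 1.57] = -2.94*a - 1.29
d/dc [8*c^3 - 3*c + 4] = 24*c^2 - 3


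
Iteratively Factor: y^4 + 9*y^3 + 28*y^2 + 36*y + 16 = (y + 4)*(y^3 + 5*y^2 + 8*y + 4) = (y + 2)*(y + 4)*(y^2 + 3*y + 2) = (y + 1)*(y + 2)*(y + 4)*(y + 2)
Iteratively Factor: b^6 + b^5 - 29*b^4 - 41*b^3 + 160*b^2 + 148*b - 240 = (b + 3)*(b^5 - 2*b^4 - 23*b^3 + 28*b^2 + 76*b - 80) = (b - 2)*(b + 3)*(b^4 - 23*b^2 - 18*b + 40) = (b - 2)*(b - 1)*(b + 3)*(b^3 + b^2 - 22*b - 40) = (b - 2)*(b - 1)*(b + 3)*(b + 4)*(b^2 - 3*b - 10) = (b - 5)*(b - 2)*(b - 1)*(b + 3)*(b + 4)*(b + 2)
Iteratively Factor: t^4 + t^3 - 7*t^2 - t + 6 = (t - 1)*(t^3 + 2*t^2 - 5*t - 6) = (t - 2)*(t - 1)*(t^2 + 4*t + 3) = (t - 2)*(t - 1)*(t + 1)*(t + 3)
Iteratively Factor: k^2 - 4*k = (k)*(k - 4)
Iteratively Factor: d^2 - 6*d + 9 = (d - 3)*(d - 3)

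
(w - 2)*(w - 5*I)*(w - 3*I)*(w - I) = w^4 - 2*w^3 - 9*I*w^3 - 23*w^2 + 18*I*w^2 + 46*w + 15*I*w - 30*I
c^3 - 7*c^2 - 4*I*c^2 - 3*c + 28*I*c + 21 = (c - 7)*(c - 3*I)*(c - I)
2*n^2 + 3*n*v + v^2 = (n + v)*(2*n + v)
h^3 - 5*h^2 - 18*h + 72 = (h - 6)*(h - 3)*(h + 4)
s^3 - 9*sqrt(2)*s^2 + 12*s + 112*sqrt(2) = (s - 7*sqrt(2))*(s - 4*sqrt(2))*(s + 2*sqrt(2))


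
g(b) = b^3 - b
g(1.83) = 4.30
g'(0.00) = -1.00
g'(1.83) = 9.05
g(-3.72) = -47.76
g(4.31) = 75.75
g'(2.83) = 23.03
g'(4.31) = 54.73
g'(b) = 3*b^2 - 1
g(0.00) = 0.00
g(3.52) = 40.09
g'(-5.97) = 105.92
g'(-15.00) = 674.00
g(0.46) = -0.36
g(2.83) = 19.84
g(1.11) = 0.26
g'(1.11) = 2.70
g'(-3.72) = 40.52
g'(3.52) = 36.17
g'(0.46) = -0.37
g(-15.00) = -3360.00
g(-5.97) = -206.81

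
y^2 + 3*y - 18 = (y - 3)*(y + 6)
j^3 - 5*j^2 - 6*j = j*(j - 6)*(j + 1)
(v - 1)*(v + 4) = v^2 + 3*v - 4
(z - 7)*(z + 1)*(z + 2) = z^3 - 4*z^2 - 19*z - 14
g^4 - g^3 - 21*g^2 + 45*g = g*(g - 3)^2*(g + 5)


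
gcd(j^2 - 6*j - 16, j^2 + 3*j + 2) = j + 2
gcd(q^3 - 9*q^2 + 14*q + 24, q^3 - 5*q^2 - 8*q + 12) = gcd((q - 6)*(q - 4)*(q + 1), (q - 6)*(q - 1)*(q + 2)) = q - 6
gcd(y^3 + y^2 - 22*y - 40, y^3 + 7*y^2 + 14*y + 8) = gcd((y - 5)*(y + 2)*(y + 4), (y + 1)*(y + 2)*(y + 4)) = y^2 + 6*y + 8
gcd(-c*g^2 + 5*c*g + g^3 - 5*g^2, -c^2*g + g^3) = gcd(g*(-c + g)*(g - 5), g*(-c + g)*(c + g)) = c*g - g^2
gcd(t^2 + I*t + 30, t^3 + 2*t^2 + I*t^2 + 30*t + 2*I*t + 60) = t^2 + I*t + 30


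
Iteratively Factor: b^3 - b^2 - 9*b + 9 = (b + 3)*(b^2 - 4*b + 3) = (b - 3)*(b + 3)*(b - 1)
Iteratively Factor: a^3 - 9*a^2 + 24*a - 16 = (a - 1)*(a^2 - 8*a + 16) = (a - 4)*(a - 1)*(a - 4)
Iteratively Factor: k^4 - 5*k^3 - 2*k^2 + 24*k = (k + 2)*(k^3 - 7*k^2 + 12*k) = k*(k + 2)*(k^2 - 7*k + 12) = k*(k - 3)*(k + 2)*(k - 4)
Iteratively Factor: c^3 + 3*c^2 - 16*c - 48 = (c - 4)*(c^2 + 7*c + 12) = (c - 4)*(c + 3)*(c + 4)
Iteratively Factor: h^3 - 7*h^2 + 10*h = (h)*(h^2 - 7*h + 10) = h*(h - 5)*(h - 2)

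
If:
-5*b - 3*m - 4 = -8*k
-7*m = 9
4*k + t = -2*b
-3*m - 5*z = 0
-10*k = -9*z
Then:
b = 947/875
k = 243/350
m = -9/7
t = -4324/875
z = 27/35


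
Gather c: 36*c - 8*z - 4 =36*c - 8*z - 4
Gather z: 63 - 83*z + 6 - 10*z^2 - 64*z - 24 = -10*z^2 - 147*z + 45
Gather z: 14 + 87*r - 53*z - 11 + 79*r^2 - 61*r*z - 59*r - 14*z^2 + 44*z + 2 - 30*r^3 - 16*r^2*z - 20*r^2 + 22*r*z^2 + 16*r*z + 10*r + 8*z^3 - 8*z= -30*r^3 + 59*r^2 + 38*r + 8*z^3 + z^2*(22*r - 14) + z*(-16*r^2 - 45*r - 17) + 5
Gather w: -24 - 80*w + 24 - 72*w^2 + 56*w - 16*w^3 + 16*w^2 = -16*w^3 - 56*w^2 - 24*w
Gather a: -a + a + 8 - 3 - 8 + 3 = 0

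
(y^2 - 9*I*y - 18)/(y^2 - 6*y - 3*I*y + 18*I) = (y - 6*I)/(y - 6)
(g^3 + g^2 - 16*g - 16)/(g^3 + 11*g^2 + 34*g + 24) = (g - 4)/(g + 6)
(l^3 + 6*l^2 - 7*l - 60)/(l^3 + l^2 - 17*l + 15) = (l + 4)/(l - 1)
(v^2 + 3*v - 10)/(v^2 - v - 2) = (v + 5)/(v + 1)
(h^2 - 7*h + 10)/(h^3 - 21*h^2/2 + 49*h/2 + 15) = 2*(h - 2)/(2*h^2 - 11*h - 6)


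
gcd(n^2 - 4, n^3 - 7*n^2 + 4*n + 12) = n - 2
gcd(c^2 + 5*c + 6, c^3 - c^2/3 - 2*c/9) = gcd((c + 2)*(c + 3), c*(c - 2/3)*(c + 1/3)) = 1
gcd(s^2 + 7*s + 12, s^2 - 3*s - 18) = s + 3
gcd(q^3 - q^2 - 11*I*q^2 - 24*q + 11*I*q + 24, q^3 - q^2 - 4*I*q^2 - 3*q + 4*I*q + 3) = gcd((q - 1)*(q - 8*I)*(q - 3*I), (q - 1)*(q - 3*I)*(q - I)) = q^2 + q*(-1 - 3*I) + 3*I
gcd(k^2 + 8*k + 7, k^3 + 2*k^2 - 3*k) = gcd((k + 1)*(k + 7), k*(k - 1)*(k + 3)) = 1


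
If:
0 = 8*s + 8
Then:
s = -1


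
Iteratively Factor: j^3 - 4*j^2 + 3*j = (j - 1)*(j^2 - 3*j) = j*(j - 1)*(j - 3)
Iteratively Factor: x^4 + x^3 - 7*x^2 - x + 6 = (x - 1)*(x^3 + 2*x^2 - 5*x - 6) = (x - 1)*(x + 1)*(x^2 + x - 6) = (x - 1)*(x + 1)*(x + 3)*(x - 2)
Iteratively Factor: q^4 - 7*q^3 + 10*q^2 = (q - 5)*(q^3 - 2*q^2) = (q - 5)*(q - 2)*(q^2) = q*(q - 5)*(q - 2)*(q)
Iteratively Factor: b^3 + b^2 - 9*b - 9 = (b + 1)*(b^2 - 9) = (b + 1)*(b + 3)*(b - 3)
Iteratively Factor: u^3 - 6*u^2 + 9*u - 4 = (u - 4)*(u^2 - 2*u + 1) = (u - 4)*(u - 1)*(u - 1)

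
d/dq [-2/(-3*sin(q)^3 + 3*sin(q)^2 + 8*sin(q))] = 2*(-9*cos(q) + 6/tan(q) + 8*cos(q)/sin(q)^2)/(3*sin(q)^2 - 3*sin(q) - 8)^2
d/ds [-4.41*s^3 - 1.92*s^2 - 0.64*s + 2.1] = -13.23*s^2 - 3.84*s - 0.64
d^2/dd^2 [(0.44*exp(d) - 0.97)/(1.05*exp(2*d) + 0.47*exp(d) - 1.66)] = (0.4851*exp(4*d) - 4.49484*exp(3*d) + 3.165435*exp(2*d) - 6.633825*exp(d) + 0.45567)*exp(d)/(1.157625*exp(6*d) + 1.554525*exp(5*d) - 4.794615*exp(4*d) - 4.811437*exp(3*d) + 7.580058*exp(2*d) + 3.885396*exp(d) - 4.574296)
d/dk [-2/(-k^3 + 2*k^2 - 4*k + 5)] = 2*(-3*k^2 + 4*k - 4)/(k^3 - 2*k^2 + 4*k - 5)^2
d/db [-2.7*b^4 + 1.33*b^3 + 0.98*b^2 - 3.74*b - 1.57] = -10.8*b^3 + 3.99*b^2 + 1.96*b - 3.74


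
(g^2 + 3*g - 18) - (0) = g^2 + 3*g - 18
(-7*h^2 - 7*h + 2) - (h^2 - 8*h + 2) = -8*h^2 + h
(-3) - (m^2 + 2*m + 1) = -m^2 - 2*m - 4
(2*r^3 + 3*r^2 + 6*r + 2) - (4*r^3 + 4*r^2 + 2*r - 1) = -2*r^3 - r^2 + 4*r + 3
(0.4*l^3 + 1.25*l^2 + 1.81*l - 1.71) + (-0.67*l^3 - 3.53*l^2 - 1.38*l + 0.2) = -0.27*l^3 - 2.28*l^2 + 0.43*l - 1.51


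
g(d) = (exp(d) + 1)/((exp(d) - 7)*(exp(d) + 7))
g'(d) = -(exp(d) + 1)*exp(d)/((exp(d) - 7)*(exp(d) + 7)^2) + exp(d)/((exp(d) - 7)*(exp(d) + 7)) - (exp(d) + 1)*exp(d)/((exp(d) - 7)^2*(exp(d) + 7))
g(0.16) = -0.05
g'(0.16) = -0.03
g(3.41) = 0.04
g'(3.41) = -0.04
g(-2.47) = -0.02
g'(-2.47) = -0.00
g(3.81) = 0.02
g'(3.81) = -0.02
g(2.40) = 0.17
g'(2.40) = -0.40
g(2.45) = 0.15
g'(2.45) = -0.33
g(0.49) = -0.06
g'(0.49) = -0.04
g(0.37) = -0.05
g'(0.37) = -0.04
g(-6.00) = -0.02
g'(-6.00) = 0.00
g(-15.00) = -0.02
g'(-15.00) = 0.00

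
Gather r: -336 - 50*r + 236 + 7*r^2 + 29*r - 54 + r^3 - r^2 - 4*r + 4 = r^3 + 6*r^2 - 25*r - 150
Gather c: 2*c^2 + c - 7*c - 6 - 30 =2*c^2 - 6*c - 36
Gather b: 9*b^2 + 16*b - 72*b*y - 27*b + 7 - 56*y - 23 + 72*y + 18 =9*b^2 + b*(-72*y - 11) + 16*y + 2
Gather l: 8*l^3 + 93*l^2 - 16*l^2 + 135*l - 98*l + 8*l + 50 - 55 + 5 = 8*l^3 + 77*l^2 + 45*l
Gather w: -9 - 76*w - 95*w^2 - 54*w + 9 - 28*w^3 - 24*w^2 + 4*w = -28*w^3 - 119*w^2 - 126*w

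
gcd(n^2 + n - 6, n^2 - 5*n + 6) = n - 2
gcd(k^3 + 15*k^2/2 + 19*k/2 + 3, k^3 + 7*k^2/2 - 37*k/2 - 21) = k^2 + 7*k + 6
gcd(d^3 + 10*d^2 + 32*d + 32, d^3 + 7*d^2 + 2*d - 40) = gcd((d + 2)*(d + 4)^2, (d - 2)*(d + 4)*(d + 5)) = d + 4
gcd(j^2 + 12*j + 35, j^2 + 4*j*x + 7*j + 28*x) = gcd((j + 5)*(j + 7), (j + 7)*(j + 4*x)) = j + 7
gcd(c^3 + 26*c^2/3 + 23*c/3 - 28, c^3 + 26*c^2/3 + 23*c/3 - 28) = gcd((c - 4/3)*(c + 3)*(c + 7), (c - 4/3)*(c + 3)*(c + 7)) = c^3 + 26*c^2/3 + 23*c/3 - 28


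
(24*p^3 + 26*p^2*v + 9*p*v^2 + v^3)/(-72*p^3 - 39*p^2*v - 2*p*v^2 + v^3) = (-8*p^2 - 6*p*v - v^2)/(24*p^2 + 5*p*v - v^2)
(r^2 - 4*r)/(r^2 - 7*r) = (r - 4)/(r - 7)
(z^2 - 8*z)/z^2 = (z - 8)/z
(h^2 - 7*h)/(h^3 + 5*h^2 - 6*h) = (h - 7)/(h^2 + 5*h - 6)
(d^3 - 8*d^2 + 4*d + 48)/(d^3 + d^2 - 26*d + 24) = (d^2 - 4*d - 12)/(d^2 + 5*d - 6)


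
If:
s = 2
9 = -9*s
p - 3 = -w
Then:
No Solution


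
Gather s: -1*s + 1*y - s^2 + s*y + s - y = -s^2 + s*y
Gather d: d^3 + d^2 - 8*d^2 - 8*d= d^3 - 7*d^2 - 8*d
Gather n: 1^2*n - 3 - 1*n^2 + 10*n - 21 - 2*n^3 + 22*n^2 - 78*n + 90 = -2*n^3 + 21*n^2 - 67*n + 66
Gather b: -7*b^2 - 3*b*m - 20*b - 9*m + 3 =-7*b^2 + b*(-3*m - 20) - 9*m + 3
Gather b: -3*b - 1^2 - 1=-3*b - 2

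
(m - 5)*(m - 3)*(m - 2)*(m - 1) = m^4 - 11*m^3 + 41*m^2 - 61*m + 30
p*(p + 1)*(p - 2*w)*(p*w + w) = p^4*w - 2*p^3*w^2 + 2*p^3*w - 4*p^2*w^2 + p^2*w - 2*p*w^2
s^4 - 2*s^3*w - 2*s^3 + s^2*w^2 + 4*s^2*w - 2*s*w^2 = s*(s - 2)*(s - w)^2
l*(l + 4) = l^2 + 4*l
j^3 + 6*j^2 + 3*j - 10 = (j - 1)*(j + 2)*(j + 5)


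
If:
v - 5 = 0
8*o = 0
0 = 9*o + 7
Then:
No Solution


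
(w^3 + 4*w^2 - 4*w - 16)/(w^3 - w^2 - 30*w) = (-w^3 - 4*w^2 + 4*w + 16)/(w*(-w^2 + w + 30))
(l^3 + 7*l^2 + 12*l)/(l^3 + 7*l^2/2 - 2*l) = 2*(l + 3)/(2*l - 1)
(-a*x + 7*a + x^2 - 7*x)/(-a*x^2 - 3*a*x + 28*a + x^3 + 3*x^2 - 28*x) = (x - 7)/(x^2 + 3*x - 28)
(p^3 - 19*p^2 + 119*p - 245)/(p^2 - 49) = (p^2 - 12*p + 35)/(p + 7)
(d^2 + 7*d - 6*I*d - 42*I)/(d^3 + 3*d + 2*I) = (d^2 + d*(7 - 6*I) - 42*I)/(d^3 + 3*d + 2*I)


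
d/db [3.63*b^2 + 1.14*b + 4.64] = 7.26*b + 1.14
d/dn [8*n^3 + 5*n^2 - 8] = 2*n*(12*n + 5)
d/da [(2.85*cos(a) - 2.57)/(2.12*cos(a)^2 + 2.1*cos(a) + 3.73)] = (6.042*cos(a)^2 - 10.8968*cos(a) - 16.0275)*sin(a)/(4.4944*cos(a)^4 + 8.904*cos(a)^3 + 20.2252*cos(a)^2 + 15.666*cos(a) + 13.9129)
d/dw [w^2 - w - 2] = 2*w - 1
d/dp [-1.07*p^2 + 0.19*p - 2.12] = 0.19 - 2.14*p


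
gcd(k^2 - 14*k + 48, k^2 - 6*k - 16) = k - 8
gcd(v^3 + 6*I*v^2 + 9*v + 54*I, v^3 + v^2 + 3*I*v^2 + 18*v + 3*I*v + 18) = v^2 + 3*I*v + 18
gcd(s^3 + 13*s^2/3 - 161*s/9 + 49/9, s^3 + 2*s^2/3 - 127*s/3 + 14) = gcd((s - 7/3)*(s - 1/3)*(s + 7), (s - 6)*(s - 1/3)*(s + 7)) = s^2 + 20*s/3 - 7/3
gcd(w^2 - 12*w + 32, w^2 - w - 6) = 1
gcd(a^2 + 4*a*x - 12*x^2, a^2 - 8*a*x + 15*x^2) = 1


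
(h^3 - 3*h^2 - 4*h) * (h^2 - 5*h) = h^5 - 8*h^4 + 11*h^3 + 20*h^2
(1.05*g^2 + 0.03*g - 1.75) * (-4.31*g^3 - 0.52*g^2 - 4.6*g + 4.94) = -4.5255*g^5 - 0.6753*g^4 + 2.6969*g^3 + 5.959*g^2 + 8.1982*g - 8.645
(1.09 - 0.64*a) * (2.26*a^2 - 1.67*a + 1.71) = -1.4464*a^3 + 3.5322*a^2 - 2.9147*a + 1.8639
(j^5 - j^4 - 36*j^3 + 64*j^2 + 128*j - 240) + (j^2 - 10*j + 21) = j^5 - j^4 - 36*j^3 + 65*j^2 + 118*j - 219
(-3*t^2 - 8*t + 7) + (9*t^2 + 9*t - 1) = 6*t^2 + t + 6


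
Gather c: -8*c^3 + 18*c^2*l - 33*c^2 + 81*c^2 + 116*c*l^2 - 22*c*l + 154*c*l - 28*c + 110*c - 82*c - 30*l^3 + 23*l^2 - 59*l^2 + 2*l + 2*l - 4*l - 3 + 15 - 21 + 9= -8*c^3 + c^2*(18*l + 48) + c*(116*l^2 + 132*l) - 30*l^3 - 36*l^2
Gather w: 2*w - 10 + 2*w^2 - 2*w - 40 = 2*w^2 - 50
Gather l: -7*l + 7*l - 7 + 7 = 0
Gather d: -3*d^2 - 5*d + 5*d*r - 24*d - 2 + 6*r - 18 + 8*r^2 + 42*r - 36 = -3*d^2 + d*(5*r - 29) + 8*r^2 + 48*r - 56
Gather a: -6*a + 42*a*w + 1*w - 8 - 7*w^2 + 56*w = a*(42*w - 6) - 7*w^2 + 57*w - 8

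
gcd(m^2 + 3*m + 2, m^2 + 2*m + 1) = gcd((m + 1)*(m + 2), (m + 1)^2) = m + 1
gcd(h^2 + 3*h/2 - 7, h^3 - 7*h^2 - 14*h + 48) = h - 2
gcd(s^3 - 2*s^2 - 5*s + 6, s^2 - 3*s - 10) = s + 2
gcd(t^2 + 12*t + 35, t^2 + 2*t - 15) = t + 5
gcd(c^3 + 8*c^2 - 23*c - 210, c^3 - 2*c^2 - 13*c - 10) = c - 5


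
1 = 1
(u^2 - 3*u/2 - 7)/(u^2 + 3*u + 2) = (u - 7/2)/(u + 1)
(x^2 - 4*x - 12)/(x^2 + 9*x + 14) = (x - 6)/(x + 7)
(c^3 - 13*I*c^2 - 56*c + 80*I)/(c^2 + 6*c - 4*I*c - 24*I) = (c^2 - 9*I*c - 20)/(c + 6)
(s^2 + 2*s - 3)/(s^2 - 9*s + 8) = (s + 3)/(s - 8)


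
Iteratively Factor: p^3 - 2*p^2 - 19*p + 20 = (p - 5)*(p^2 + 3*p - 4) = (p - 5)*(p + 4)*(p - 1)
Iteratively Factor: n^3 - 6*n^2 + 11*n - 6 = (n - 1)*(n^2 - 5*n + 6) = (n - 2)*(n - 1)*(n - 3)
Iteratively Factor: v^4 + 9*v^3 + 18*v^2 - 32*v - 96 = (v + 3)*(v^3 + 6*v^2 - 32) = (v + 3)*(v + 4)*(v^2 + 2*v - 8) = (v + 3)*(v + 4)^2*(v - 2)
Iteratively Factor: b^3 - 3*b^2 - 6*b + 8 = (b - 1)*(b^2 - 2*b - 8) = (b - 4)*(b - 1)*(b + 2)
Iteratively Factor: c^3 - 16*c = (c - 4)*(c^2 + 4*c) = (c - 4)*(c + 4)*(c)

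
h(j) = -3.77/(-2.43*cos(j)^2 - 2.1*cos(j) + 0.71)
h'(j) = -3.77*(-4.86*sin(j)*cos(j) - 2.1*sin(j))/(-2.43*cos(j)^2 - 2.1*cos(j) + 0.71)^2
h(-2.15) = -3.33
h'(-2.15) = 1.38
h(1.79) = -3.58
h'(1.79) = 3.47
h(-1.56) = -5.49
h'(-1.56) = -17.19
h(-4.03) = -3.53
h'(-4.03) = -2.48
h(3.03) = -9.49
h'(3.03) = -7.27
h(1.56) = -5.49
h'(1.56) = 17.19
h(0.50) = 1.25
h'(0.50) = 1.27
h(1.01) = 3.45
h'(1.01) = 12.49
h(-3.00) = -9.25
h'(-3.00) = 8.69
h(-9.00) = -6.22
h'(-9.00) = 9.85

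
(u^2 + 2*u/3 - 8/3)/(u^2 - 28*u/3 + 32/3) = (u + 2)/(u - 8)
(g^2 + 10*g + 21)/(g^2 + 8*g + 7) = (g + 3)/(g + 1)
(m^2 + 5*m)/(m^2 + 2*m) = (m + 5)/(m + 2)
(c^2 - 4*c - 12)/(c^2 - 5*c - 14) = (c - 6)/(c - 7)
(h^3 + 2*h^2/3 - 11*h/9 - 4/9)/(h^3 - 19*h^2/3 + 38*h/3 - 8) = (9*h^3 + 6*h^2 - 11*h - 4)/(3*(3*h^3 - 19*h^2 + 38*h - 24))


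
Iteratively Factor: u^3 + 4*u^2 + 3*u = (u)*(u^2 + 4*u + 3) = u*(u + 3)*(u + 1)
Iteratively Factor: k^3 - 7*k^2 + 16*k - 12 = (k - 2)*(k^2 - 5*k + 6) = (k - 2)^2*(k - 3)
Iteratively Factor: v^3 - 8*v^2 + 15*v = (v)*(v^2 - 8*v + 15) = v*(v - 5)*(v - 3)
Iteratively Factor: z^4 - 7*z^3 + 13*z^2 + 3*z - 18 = (z - 3)*(z^3 - 4*z^2 + z + 6) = (z - 3)^2*(z^2 - z - 2) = (z - 3)^2*(z - 2)*(z + 1)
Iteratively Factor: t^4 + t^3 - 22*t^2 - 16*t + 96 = (t - 2)*(t^3 + 3*t^2 - 16*t - 48) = (t - 2)*(t + 3)*(t^2 - 16) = (t - 2)*(t + 3)*(t + 4)*(t - 4)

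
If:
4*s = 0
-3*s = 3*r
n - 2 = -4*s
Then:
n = 2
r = 0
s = 0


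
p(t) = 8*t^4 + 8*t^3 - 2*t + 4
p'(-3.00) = -650.00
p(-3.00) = 442.00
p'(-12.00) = -51842.00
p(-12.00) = 152092.00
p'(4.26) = 2907.42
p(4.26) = 3248.63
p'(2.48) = 633.71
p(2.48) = 423.68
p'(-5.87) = -5647.42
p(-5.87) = 7895.87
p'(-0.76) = -2.18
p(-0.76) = 4.68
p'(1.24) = 95.91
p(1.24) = 35.69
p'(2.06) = 379.58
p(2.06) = 213.88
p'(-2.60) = -402.19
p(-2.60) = 234.17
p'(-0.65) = -0.65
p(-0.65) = 4.53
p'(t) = 32*t^3 + 24*t^2 - 2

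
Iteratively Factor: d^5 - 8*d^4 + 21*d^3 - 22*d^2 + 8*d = (d - 4)*(d^4 - 4*d^3 + 5*d^2 - 2*d) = d*(d - 4)*(d^3 - 4*d^2 + 5*d - 2) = d*(d - 4)*(d - 1)*(d^2 - 3*d + 2) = d*(d - 4)*(d - 1)^2*(d - 2)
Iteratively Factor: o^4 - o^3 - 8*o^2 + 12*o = (o)*(o^3 - o^2 - 8*o + 12) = o*(o - 2)*(o^2 + o - 6) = o*(o - 2)*(o + 3)*(o - 2)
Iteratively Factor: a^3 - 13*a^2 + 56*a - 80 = (a - 5)*(a^2 - 8*a + 16) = (a - 5)*(a - 4)*(a - 4)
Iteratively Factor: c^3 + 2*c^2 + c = (c + 1)*(c^2 + c) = (c + 1)^2*(c)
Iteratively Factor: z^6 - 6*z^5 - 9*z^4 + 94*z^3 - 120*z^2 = (z - 2)*(z^5 - 4*z^4 - 17*z^3 + 60*z^2) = (z - 3)*(z - 2)*(z^4 - z^3 - 20*z^2) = z*(z - 3)*(z - 2)*(z^3 - z^2 - 20*z) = z*(z - 3)*(z - 2)*(z + 4)*(z^2 - 5*z) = z^2*(z - 3)*(z - 2)*(z + 4)*(z - 5)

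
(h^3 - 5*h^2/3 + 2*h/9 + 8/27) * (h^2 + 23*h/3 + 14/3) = h^5 + 6*h^4 - 71*h^3/9 - 52*h^2/9 + 268*h/81 + 112/81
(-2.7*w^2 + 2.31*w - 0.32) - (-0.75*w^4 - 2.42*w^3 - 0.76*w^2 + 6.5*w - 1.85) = 0.75*w^4 + 2.42*w^3 - 1.94*w^2 - 4.19*w + 1.53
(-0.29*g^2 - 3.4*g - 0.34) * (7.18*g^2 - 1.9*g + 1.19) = -2.0822*g^4 - 23.861*g^3 + 3.6737*g^2 - 3.4*g - 0.4046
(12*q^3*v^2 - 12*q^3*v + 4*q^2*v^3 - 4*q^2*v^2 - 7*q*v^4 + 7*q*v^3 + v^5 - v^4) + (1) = 12*q^3*v^2 - 12*q^3*v + 4*q^2*v^3 - 4*q^2*v^2 - 7*q*v^4 + 7*q*v^3 + v^5 - v^4 + 1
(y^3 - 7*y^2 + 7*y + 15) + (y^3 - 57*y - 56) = 2*y^3 - 7*y^2 - 50*y - 41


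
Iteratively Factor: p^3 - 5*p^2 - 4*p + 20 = (p + 2)*(p^2 - 7*p + 10) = (p - 2)*(p + 2)*(p - 5)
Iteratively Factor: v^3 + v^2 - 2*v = (v + 2)*(v^2 - v) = (v - 1)*(v + 2)*(v)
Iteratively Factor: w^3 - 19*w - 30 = (w + 3)*(w^2 - 3*w - 10) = (w + 2)*(w + 3)*(w - 5)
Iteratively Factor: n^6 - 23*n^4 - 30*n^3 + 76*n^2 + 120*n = (n + 2)*(n^5 - 2*n^4 - 19*n^3 + 8*n^2 + 60*n) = n*(n + 2)*(n^4 - 2*n^3 - 19*n^2 + 8*n + 60) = n*(n - 5)*(n + 2)*(n^3 + 3*n^2 - 4*n - 12) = n*(n - 5)*(n - 2)*(n + 2)*(n^2 + 5*n + 6) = n*(n - 5)*(n - 2)*(n + 2)*(n + 3)*(n + 2)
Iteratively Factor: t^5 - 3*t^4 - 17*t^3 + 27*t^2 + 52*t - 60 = (t + 3)*(t^4 - 6*t^3 + t^2 + 24*t - 20) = (t - 1)*(t + 3)*(t^3 - 5*t^2 - 4*t + 20) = (t - 5)*(t - 1)*(t + 3)*(t^2 - 4) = (t - 5)*(t - 1)*(t + 2)*(t + 3)*(t - 2)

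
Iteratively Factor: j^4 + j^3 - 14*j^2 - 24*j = (j - 4)*(j^3 + 5*j^2 + 6*j) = j*(j - 4)*(j^2 + 5*j + 6) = j*(j - 4)*(j + 3)*(j + 2)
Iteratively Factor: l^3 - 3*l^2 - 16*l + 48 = (l - 3)*(l^2 - 16) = (l - 3)*(l + 4)*(l - 4)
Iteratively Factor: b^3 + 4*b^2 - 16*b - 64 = (b + 4)*(b^2 - 16) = (b + 4)^2*(b - 4)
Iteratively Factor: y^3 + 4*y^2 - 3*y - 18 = (y + 3)*(y^2 + y - 6) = (y + 3)^2*(y - 2)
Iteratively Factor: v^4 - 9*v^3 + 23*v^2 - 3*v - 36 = (v - 3)*(v^3 - 6*v^2 + 5*v + 12) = (v - 3)*(v + 1)*(v^2 - 7*v + 12) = (v - 3)^2*(v + 1)*(v - 4)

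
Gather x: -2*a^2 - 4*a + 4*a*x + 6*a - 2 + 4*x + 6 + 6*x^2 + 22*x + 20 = -2*a^2 + 2*a + 6*x^2 + x*(4*a + 26) + 24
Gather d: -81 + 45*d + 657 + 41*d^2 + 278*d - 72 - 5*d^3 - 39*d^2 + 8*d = -5*d^3 + 2*d^2 + 331*d + 504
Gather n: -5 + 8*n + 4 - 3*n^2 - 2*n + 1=-3*n^2 + 6*n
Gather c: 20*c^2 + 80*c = 20*c^2 + 80*c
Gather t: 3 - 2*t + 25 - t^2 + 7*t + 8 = -t^2 + 5*t + 36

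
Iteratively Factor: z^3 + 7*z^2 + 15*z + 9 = (z + 3)*(z^2 + 4*z + 3) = (z + 3)^2*(z + 1)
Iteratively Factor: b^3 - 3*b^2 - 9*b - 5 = (b + 1)*(b^2 - 4*b - 5) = (b + 1)^2*(b - 5)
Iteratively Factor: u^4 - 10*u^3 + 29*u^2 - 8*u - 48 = (u - 4)*(u^3 - 6*u^2 + 5*u + 12) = (u - 4)*(u + 1)*(u^2 - 7*u + 12) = (u - 4)^2*(u + 1)*(u - 3)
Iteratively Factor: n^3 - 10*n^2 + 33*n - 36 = (n - 3)*(n^2 - 7*n + 12) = (n - 4)*(n - 3)*(n - 3)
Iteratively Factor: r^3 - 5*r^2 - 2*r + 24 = (r - 4)*(r^2 - r - 6) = (r - 4)*(r - 3)*(r + 2)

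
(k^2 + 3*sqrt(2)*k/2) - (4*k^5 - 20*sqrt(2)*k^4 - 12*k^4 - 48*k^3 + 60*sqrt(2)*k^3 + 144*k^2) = -4*k^5 + 12*k^4 + 20*sqrt(2)*k^4 - 60*sqrt(2)*k^3 + 48*k^3 - 143*k^2 + 3*sqrt(2)*k/2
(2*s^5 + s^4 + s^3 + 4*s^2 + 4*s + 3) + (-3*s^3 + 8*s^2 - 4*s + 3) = 2*s^5 + s^4 - 2*s^3 + 12*s^2 + 6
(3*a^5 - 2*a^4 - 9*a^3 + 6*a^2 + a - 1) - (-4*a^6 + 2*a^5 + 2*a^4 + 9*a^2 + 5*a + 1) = 4*a^6 + a^5 - 4*a^4 - 9*a^3 - 3*a^2 - 4*a - 2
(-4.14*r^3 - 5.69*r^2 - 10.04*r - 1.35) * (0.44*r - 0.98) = -1.8216*r^4 + 1.5536*r^3 + 1.1586*r^2 + 9.2452*r + 1.323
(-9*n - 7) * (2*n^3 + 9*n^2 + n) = -18*n^4 - 95*n^3 - 72*n^2 - 7*n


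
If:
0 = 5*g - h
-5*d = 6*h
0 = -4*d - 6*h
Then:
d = 0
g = 0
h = 0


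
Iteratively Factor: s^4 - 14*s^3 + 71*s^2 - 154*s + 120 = (s - 5)*(s^3 - 9*s^2 + 26*s - 24) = (s - 5)*(s - 2)*(s^2 - 7*s + 12) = (s - 5)*(s - 4)*(s - 2)*(s - 3)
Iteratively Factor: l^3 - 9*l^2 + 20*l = (l - 5)*(l^2 - 4*l) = l*(l - 5)*(l - 4)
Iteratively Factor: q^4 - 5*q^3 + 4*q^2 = (q - 4)*(q^3 - q^2) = (q - 4)*(q - 1)*(q^2) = q*(q - 4)*(q - 1)*(q)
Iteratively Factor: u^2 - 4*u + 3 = (u - 1)*(u - 3)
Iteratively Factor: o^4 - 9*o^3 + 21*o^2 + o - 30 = (o - 3)*(o^3 - 6*o^2 + 3*o + 10) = (o - 3)*(o + 1)*(o^2 - 7*o + 10) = (o - 3)*(o - 2)*(o + 1)*(o - 5)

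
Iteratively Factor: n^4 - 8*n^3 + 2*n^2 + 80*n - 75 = (n - 5)*(n^3 - 3*n^2 - 13*n + 15) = (n - 5)*(n + 3)*(n^2 - 6*n + 5) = (n - 5)^2*(n + 3)*(n - 1)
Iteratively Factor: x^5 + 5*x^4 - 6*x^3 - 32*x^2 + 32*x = (x)*(x^4 + 5*x^3 - 6*x^2 - 32*x + 32) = x*(x - 2)*(x^3 + 7*x^2 + 8*x - 16) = x*(x - 2)*(x - 1)*(x^2 + 8*x + 16) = x*(x - 2)*(x - 1)*(x + 4)*(x + 4)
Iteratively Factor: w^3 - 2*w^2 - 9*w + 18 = (w - 3)*(w^2 + w - 6) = (w - 3)*(w - 2)*(w + 3)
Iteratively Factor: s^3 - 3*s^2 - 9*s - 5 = (s + 1)*(s^2 - 4*s - 5) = (s + 1)^2*(s - 5)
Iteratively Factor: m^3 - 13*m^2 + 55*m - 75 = (m - 5)*(m^2 - 8*m + 15) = (m - 5)^2*(m - 3)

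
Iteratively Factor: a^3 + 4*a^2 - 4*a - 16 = (a - 2)*(a^2 + 6*a + 8) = (a - 2)*(a + 2)*(a + 4)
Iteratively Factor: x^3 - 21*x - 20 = (x + 4)*(x^2 - 4*x - 5) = (x + 1)*(x + 4)*(x - 5)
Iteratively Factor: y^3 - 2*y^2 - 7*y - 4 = (y + 1)*(y^2 - 3*y - 4) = (y - 4)*(y + 1)*(y + 1)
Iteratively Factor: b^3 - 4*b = (b + 2)*(b^2 - 2*b) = (b - 2)*(b + 2)*(b)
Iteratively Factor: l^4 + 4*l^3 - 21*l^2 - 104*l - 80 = (l + 4)*(l^3 - 21*l - 20) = (l - 5)*(l + 4)*(l^2 + 5*l + 4) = (l - 5)*(l + 4)^2*(l + 1)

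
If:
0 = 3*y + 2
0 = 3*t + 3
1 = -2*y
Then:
No Solution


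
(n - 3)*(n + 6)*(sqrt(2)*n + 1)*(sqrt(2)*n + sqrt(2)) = 2*n^4 + sqrt(2)*n^3 + 8*n^3 - 30*n^2 + 4*sqrt(2)*n^2 - 36*n - 15*sqrt(2)*n - 18*sqrt(2)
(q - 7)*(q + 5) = q^2 - 2*q - 35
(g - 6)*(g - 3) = g^2 - 9*g + 18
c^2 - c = c*(c - 1)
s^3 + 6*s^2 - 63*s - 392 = (s - 8)*(s + 7)^2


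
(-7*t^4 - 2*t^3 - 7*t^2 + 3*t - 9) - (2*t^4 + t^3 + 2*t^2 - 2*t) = -9*t^4 - 3*t^3 - 9*t^2 + 5*t - 9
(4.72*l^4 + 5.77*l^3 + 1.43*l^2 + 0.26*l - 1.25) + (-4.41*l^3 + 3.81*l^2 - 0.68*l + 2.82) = 4.72*l^4 + 1.36*l^3 + 5.24*l^2 - 0.42*l + 1.57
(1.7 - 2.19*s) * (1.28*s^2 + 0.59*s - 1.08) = -2.8032*s^3 + 0.8839*s^2 + 3.3682*s - 1.836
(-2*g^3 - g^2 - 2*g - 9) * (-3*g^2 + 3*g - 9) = 6*g^5 - 3*g^4 + 21*g^3 + 30*g^2 - 9*g + 81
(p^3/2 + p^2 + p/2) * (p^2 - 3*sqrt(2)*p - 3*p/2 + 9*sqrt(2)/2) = p^5/2 - 3*sqrt(2)*p^4/2 + p^4/4 - 3*sqrt(2)*p^3/4 - p^3 - 3*p^2/4 + 3*sqrt(2)*p^2 + 9*sqrt(2)*p/4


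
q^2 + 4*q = q*(q + 4)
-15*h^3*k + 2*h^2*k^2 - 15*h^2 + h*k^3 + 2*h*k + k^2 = (-3*h + k)*(5*h + k)*(h*k + 1)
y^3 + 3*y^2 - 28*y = y*(y - 4)*(y + 7)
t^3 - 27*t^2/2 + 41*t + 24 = (t - 8)*(t - 6)*(t + 1/2)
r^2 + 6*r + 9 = (r + 3)^2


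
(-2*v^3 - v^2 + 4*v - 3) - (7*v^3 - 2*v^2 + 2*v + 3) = -9*v^3 + v^2 + 2*v - 6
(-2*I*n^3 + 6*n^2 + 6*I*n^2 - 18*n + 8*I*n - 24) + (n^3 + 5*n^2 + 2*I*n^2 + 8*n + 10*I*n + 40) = n^3 - 2*I*n^3 + 11*n^2 + 8*I*n^2 - 10*n + 18*I*n + 16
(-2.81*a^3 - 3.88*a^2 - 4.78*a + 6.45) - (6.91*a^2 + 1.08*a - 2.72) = -2.81*a^3 - 10.79*a^2 - 5.86*a + 9.17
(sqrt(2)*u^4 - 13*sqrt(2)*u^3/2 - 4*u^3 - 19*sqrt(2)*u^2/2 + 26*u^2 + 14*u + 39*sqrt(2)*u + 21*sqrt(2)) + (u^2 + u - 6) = sqrt(2)*u^4 - 13*sqrt(2)*u^3/2 - 4*u^3 - 19*sqrt(2)*u^2/2 + 27*u^2 + 15*u + 39*sqrt(2)*u - 6 + 21*sqrt(2)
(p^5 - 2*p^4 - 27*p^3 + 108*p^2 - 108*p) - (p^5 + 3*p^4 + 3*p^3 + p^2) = -5*p^4 - 30*p^3 + 107*p^2 - 108*p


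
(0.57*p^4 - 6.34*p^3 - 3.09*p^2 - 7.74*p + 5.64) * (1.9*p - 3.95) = 1.083*p^5 - 14.2975*p^4 + 19.172*p^3 - 2.5005*p^2 + 41.289*p - 22.278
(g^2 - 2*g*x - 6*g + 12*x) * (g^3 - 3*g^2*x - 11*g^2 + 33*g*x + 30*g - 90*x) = g^5 - 5*g^4*x - 17*g^4 + 6*g^3*x^2 + 85*g^3*x + 96*g^3 - 102*g^2*x^2 - 480*g^2*x - 180*g^2 + 576*g*x^2 + 900*g*x - 1080*x^2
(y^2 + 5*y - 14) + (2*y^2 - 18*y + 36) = 3*y^2 - 13*y + 22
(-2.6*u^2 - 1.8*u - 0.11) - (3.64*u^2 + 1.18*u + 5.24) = -6.24*u^2 - 2.98*u - 5.35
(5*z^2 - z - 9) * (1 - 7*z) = -35*z^3 + 12*z^2 + 62*z - 9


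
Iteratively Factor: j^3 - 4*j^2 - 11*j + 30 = (j - 5)*(j^2 + j - 6) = (j - 5)*(j - 2)*(j + 3)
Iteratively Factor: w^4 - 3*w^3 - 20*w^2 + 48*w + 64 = (w + 1)*(w^3 - 4*w^2 - 16*w + 64) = (w + 1)*(w + 4)*(w^2 - 8*w + 16) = (w - 4)*(w + 1)*(w + 4)*(w - 4)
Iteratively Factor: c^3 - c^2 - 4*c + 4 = (c - 2)*(c^2 + c - 2) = (c - 2)*(c - 1)*(c + 2)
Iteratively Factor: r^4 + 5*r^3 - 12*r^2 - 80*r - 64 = (r - 4)*(r^3 + 9*r^2 + 24*r + 16) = (r - 4)*(r + 4)*(r^2 + 5*r + 4) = (r - 4)*(r + 1)*(r + 4)*(r + 4)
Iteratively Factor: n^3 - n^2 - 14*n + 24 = (n - 3)*(n^2 + 2*n - 8) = (n - 3)*(n + 4)*(n - 2)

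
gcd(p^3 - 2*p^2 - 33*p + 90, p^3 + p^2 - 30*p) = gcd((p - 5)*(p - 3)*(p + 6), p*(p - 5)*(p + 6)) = p^2 + p - 30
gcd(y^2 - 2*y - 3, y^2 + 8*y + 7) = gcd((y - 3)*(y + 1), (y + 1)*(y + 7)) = y + 1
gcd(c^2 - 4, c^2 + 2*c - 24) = 1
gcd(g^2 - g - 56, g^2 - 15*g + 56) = g - 8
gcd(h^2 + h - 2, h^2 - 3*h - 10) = h + 2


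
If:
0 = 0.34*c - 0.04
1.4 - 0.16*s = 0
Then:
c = 0.12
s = 8.75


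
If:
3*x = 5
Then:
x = 5/3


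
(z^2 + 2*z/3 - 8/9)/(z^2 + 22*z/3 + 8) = (z - 2/3)/(z + 6)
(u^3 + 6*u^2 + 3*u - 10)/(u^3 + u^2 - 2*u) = (u + 5)/u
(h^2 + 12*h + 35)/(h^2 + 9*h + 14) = (h + 5)/(h + 2)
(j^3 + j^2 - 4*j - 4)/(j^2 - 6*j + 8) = (j^2 + 3*j + 2)/(j - 4)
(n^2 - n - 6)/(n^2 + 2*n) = (n - 3)/n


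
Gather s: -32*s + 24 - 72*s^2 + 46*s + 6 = -72*s^2 + 14*s + 30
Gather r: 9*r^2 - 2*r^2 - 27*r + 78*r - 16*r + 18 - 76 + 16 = 7*r^2 + 35*r - 42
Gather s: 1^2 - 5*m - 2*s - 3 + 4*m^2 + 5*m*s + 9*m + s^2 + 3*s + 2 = 4*m^2 + 4*m + s^2 + s*(5*m + 1)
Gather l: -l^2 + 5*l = -l^2 + 5*l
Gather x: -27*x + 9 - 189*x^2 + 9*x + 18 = -189*x^2 - 18*x + 27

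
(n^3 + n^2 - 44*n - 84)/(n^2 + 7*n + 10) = (n^2 - n - 42)/(n + 5)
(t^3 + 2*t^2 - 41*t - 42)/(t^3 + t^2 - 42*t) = (t + 1)/t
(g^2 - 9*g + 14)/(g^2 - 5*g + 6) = (g - 7)/(g - 3)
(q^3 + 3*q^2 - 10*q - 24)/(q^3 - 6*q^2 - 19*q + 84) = (q + 2)/(q - 7)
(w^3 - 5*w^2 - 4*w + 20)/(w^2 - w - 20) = (w^2 - 4)/(w + 4)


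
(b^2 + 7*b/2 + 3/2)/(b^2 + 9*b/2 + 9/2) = (2*b + 1)/(2*b + 3)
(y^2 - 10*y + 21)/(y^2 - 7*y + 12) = (y - 7)/(y - 4)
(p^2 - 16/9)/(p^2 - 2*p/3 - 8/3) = (p - 4/3)/(p - 2)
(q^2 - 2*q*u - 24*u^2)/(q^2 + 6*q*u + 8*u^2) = (q - 6*u)/(q + 2*u)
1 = 1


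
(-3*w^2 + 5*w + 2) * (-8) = 24*w^2 - 40*w - 16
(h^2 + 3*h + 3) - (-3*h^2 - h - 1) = 4*h^2 + 4*h + 4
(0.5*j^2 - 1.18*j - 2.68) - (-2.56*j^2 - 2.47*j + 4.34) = 3.06*j^2 + 1.29*j - 7.02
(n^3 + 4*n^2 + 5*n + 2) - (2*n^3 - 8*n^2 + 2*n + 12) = -n^3 + 12*n^2 + 3*n - 10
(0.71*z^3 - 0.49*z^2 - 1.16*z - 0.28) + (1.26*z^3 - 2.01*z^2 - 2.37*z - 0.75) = 1.97*z^3 - 2.5*z^2 - 3.53*z - 1.03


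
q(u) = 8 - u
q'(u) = -1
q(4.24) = 3.76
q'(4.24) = -1.00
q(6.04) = 1.96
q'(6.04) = -1.00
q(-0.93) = 8.93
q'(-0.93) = -1.00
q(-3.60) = 11.60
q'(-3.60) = -1.00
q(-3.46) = 11.46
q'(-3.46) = -1.00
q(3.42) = 4.58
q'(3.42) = -1.00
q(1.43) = 6.57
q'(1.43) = -1.00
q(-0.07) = 8.07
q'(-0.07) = -1.00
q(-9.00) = 17.00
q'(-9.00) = -1.00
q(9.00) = -1.00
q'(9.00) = -1.00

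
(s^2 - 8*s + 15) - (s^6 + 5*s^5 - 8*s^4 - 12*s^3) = -s^6 - 5*s^5 + 8*s^4 + 12*s^3 + s^2 - 8*s + 15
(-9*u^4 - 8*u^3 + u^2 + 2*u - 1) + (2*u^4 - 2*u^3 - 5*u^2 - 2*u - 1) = -7*u^4 - 10*u^3 - 4*u^2 - 2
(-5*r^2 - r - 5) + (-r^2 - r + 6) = -6*r^2 - 2*r + 1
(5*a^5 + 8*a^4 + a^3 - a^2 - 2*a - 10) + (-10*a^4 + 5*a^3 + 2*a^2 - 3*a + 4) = 5*a^5 - 2*a^4 + 6*a^3 + a^2 - 5*a - 6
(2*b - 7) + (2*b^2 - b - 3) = 2*b^2 + b - 10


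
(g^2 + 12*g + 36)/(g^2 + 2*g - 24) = (g + 6)/(g - 4)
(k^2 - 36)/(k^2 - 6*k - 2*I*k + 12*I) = (k + 6)/(k - 2*I)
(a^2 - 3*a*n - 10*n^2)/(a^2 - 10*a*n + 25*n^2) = (a + 2*n)/(a - 5*n)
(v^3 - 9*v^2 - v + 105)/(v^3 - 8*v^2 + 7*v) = (v^2 - 2*v - 15)/(v*(v - 1))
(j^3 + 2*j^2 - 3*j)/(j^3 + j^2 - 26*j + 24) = j*(j + 3)/(j^2 + 2*j - 24)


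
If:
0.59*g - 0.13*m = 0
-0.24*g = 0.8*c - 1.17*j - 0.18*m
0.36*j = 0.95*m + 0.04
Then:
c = 4.01827330508475*m + 0.1625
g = 0.220338983050847*m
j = 2.63888888888889*m + 0.111111111111111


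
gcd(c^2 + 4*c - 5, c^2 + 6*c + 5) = c + 5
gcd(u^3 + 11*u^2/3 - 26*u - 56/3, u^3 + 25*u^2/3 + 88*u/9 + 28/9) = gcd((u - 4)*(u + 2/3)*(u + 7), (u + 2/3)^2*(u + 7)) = u^2 + 23*u/3 + 14/3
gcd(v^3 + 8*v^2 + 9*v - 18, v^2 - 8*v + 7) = v - 1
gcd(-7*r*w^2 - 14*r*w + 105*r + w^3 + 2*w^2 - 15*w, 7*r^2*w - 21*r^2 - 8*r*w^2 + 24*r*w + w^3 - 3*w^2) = 7*r*w - 21*r - w^2 + 3*w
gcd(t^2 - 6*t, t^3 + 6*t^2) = t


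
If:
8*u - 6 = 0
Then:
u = 3/4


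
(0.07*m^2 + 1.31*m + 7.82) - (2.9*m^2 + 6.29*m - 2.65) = -2.83*m^2 - 4.98*m + 10.47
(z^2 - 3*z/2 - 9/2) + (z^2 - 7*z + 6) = 2*z^2 - 17*z/2 + 3/2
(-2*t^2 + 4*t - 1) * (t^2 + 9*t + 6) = -2*t^4 - 14*t^3 + 23*t^2 + 15*t - 6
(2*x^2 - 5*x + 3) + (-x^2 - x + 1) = x^2 - 6*x + 4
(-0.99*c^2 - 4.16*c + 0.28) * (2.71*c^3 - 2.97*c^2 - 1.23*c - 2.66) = -2.6829*c^5 - 8.3333*c^4 + 14.3317*c^3 + 6.9186*c^2 + 10.7212*c - 0.7448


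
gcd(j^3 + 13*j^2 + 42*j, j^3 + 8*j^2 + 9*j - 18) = j + 6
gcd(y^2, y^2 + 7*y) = y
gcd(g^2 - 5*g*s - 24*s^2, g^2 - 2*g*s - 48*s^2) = -g + 8*s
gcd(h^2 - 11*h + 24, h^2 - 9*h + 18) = h - 3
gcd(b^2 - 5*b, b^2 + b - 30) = b - 5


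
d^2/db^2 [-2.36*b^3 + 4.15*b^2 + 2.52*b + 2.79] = 8.3 - 14.16*b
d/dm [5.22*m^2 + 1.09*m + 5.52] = 10.44*m + 1.09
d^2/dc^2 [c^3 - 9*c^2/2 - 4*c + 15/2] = 6*c - 9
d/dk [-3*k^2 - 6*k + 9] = -6*k - 6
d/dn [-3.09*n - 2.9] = -3.09000000000000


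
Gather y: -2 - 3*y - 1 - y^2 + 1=-y^2 - 3*y - 2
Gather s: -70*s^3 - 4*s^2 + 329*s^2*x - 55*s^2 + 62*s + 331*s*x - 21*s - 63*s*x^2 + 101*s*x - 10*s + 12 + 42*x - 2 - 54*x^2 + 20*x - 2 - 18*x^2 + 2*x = -70*s^3 + s^2*(329*x - 59) + s*(-63*x^2 + 432*x + 31) - 72*x^2 + 64*x + 8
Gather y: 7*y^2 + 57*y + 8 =7*y^2 + 57*y + 8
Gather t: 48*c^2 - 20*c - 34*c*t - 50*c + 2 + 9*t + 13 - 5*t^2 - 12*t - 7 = 48*c^2 - 70*c - 5*t^2 + t*(-34*c - 3) + 8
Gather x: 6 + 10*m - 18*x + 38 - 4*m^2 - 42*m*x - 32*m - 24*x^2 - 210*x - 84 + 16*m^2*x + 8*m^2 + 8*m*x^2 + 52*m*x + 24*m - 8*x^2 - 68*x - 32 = 4*m^2 + 2*m + x^2*(8*m - 32) + x*(16*m^2 + 10*m - 296) - 72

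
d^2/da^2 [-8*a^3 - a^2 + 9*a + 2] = -48*a - 2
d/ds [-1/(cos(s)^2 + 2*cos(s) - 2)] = -2*(cos(s) + 1)*sin(s)/(cos(s)^2 + 2*cos(s) - 2)^2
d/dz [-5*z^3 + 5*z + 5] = 5 - 15*z^2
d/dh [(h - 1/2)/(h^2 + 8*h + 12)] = (-h^2 + h + 16)/(h^4 + 16*h^3 + 88*h^2 + 192*h + 144)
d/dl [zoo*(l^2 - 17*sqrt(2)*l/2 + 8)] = zoo*(l + 1)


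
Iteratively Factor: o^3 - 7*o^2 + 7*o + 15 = (o - 5)*(o^2 - 2*o - 3) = (o - 5)*(o - 3)*(o + 1)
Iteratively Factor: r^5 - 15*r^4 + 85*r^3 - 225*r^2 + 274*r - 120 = (r - 2)*(r^4 - 13*r^3 + 59*r^2 - 107*r + 60) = (r - 3)*(r - 2)*(r^3 - 10*r^2 + 29*r - 20) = (r - 5)*(r - 3)*(r - 2)*(r^2 - 5*r + 4) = (r - 5)*(r - 4)*(r - 3)*(r - 2)*(r - 1)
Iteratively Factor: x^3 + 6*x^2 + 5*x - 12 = (x - 1)*(x^2 + 7*x + 12) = (x - 1)*(x + 4)*(x + 3)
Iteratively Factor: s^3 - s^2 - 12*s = (s + 3)*(s^2 - 4*s) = s*(s + 3)*(s - 4)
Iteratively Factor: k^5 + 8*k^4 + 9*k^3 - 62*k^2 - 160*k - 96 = (k + 4)*(k^4 + 4*k^3 - 7*k^2 - 34*k - 24) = (k + 2)*(k + 4)*(k^3 + 2*k^2 - 11*k - 12) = (k - 3)*(k + 2)*(k + 4)*(k^2 + 5*k + 4) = (k - 3)*(k + 2)*(k + 4)^2*(k + 1)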